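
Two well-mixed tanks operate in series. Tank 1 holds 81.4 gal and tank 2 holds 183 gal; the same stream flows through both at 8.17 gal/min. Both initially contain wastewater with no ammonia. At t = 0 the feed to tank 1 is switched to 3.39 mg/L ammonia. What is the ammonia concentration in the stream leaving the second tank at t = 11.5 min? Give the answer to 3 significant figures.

Time constants: τᵢ = Vᵢ/Q for each well-mixed tank.
τ₁ = 81.4/8.17 = 9.9633 min; τ₂ = 183/8.17 = 22.399 min.
Tank 1: C₁ = C_in(1 − e^(−t/τ₁)). Tank 2 (τ₁ ≠ τ₂): C₂ = C_in[1 − (τ₁ e^(−t/τ₁) − τ₂ e^(−t/τ₂))/(τ₁ − τ₂)].
At t = 11.5: e^(−t/τ₁) = 0.31530, e^(−t/τ₂) = 0.59845.
C₂ = 3.39·[1 − (9.9633·0.31530 − 22.399·0.59845)/(-12.436)] = 3.39·0.17470 = 0.59222 mg/L.

0.592 mg/L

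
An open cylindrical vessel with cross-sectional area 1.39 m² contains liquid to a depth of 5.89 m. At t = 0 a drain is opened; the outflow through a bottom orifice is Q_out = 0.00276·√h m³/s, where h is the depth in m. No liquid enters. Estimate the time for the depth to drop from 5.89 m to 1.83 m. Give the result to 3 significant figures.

1080 s

A dh/dt = −Q_out = −0.00276 √h.
This is separable: 2 d(√h)/dt = −0.00276/A, so √h = √h₀ − (0.00276/(2A)) t.
t = 2A(√h₀ − √h)/0.00276 = 2·1.39·(√5.89 − √1.83)/0.00276
  = 2.7800 × (2.4269 − 1.3528) / 0.00276 = 1081.9 s.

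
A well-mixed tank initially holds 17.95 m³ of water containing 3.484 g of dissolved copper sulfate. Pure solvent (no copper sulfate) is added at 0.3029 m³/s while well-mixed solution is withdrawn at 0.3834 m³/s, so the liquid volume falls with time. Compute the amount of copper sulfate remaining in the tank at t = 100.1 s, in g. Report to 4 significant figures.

Total volume: dV/dt = Q_in − Q_out = -0.0805000 m³/s, so V(t) = 17.95 − 0.0805000 t and V(100.1) = 9.89195 m³.
Solute balance: dm/dt = 0 − Q_out C = −Q_out m/V(t).
Separate: dm/m = −Q_out dt/V(t) ⇒ ln(m/m₀) = −(Q_out/(Q_in−Q_out)) ln(V/V₀).
m = m₀ (V₀/V)^(Q_out/(Q_in−Q_out)) = 3.484 × (17.95/9.89195)^(-4.76273) = 0.203970 g.

0.2040 g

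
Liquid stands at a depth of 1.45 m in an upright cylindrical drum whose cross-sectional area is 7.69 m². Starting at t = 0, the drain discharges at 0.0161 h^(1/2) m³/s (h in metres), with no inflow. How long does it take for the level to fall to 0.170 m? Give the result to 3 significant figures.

756 s

Mass balance (ρ constant): A dh/dt = −0.0161 √h.
This is separable: 2 d(√h)/dt = −0.0161/A, so √h = √h₀ − (0.0161/(2A)) t.
t = 2A(√h₀ − √h)/0.0161 = 2·7.69·(√1.45 − √0.170)/0.0161
  = 15.380 × (1.2042 − 0.41231) / 0.0161 = 756.44 s.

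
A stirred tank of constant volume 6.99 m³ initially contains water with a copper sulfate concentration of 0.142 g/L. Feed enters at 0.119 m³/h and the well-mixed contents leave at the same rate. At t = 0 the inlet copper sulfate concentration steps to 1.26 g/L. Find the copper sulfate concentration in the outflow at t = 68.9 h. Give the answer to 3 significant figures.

0.914 g/L

Transient balance on the dissolved component: V dC/dt = Q(C_in − C).
Rewrite as dC/dt + C/τ = C_in/τ, τ = V/Q = 58.739 h.
C approaches C_in exponentially: C(t) = C_in + (C₀ − C_in) e^(−t/τ).
C(68.9) = 1.26 + (0.142 − 1.26)·e^(−68.9/58.739) = 1.26 + (-1.1180)·0.30944 = 0.91404 g/L.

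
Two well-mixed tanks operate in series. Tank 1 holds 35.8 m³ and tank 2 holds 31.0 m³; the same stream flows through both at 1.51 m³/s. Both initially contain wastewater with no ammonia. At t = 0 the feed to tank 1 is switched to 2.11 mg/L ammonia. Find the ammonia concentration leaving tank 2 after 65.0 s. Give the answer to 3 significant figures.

Each tank obeys Vᵢ dCᵢ/dt = Q(Cᵢ₋₁ − Cᵢ), so τᵢ = Vᵢ/Q.
τ₁ = 35.8/1.51 = 23.709 s; τ₂ = 31.0/1.51 = 20.530 s.
Tank 1: C₁ = C_in(1 − e^(−t/τ₁)). Tank 2 (τ₁ ≠ τ₂): C₂ = C_in[1 − (τ₁ e^(−t/τ₁) − τ₂ e^(−t/τ₂))/(τ₁ − τ₂)].
At t = 65.0: e^(−t/τ₁) = 0.064466, e^(−t/τ₂) = 0.042167.
C₂ = 2.11·[1 − (23.709·0.064466 − 20.530·0.042167)/(3.1788)] = 2.11·0.79152 = 1.6701 mg/L.

1.67 mg/L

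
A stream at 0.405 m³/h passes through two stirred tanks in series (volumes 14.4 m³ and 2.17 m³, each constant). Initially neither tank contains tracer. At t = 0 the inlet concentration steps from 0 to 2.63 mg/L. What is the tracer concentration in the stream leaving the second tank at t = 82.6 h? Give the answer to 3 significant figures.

Time constants: τᵢ = Vᵢ/Q for each well-mixed tank.
τ₁ = 14.4/0.405 = 35.556 h; τ₂ = 2.17/0.405 = 5.3580 h.
Solving the cascade with C₁(0)=C₂(0)=0 gives C₂(t) = C_in[1 − (τ₁ e^(−t/τ₁) − τ₂ e^(−t/τ₂))/(τ₁ − τ₂)].
At t = 82.6: e^(−t/τ₁) = 0.097967, e^(−t/τ₂) = 2.0177e-07.
C₂ = 2.63·[1 − (35.556·0.097967 − 5.3580·2.0177e-07)/(30.198)] = 2.63·0.88465 = 2.3266 mg/L.

2.33 mg/L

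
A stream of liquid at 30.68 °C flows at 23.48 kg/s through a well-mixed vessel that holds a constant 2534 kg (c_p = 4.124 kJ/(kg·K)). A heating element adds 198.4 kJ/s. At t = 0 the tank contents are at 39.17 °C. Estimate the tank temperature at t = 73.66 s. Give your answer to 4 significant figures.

M c_p dT/dt = ṁ c_p (T_in − T) + Q̇.
Rearrange: dT/dt = (T_ss − T)/τ with τ = M/ṁ = 107.922 s and T_ss = T_in + Q̇/(ṁ c_p) = 32.7289 °C.
T approaches T_ss exponentially: T(t) = T_ss + (T₀ − T_ss) e^(−t/τ).
T(73.66) = 32.7289 + (6.44108)·e^(−73.66/107.922) = 32.7289 + (6.44108)·0.505336 = 35.9838 °C.

35.98 °C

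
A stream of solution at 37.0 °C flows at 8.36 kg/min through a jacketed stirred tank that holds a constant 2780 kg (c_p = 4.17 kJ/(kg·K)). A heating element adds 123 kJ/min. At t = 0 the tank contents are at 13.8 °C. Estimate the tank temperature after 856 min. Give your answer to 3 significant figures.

Energy balance: M c_p dT/dt = ṁ c_p (T_in − T) + 123.
Rearrange: dT/dt = (T_ss − T)/τ with τ = M/ṁ = 332.54 min and T_ss = T_in + Q̇/(ṁ c_p) = 40.528 °C.
T approaches T_ss exponentially: T(t) = T_ss + (T₀ − T_ss) e^(−t/τ).
T(856) = 40.528 + (-26.728)·e^(−856/332.54) = 40.528 + (-26.728)·0.076218 = 38.491 °C.

38.5 °C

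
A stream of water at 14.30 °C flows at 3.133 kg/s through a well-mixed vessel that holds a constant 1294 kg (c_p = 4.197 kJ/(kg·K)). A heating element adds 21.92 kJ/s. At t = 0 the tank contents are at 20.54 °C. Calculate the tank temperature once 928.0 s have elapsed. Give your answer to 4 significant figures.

16.45 °C

M c_p dT/dt = ṁ c_p (T_in − T) + Q̇.
τ = M/ṁ = 413.023 s; T_ss = T_in + Q̇/(ṁ c_p) = 14.30 + 21.92/(3.133·4.197) = 15.9670 °C.
This is linear first-order; T(t) = T_ss + (T₀ − T_ss) e^(−t/τ).
T(928.0) = 15.9670 + (4.57298)·e^(−928.0/413.023) = 15.9670 + (4.57298)·0.105732 = 16.4505 °C.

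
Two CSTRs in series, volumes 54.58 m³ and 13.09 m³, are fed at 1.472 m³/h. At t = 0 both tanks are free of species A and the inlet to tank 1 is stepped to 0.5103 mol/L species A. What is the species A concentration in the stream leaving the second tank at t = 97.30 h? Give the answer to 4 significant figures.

0.4616 mol/L

Each tank obeys Vᵢ dCᵢ/dt = Q(Cᵢ₋₁ − Cᵢ), so τᵢ = Vᵢ/Q.
τ₁ = 54.58/1.472 = 37.0788 h; τ₂ = 13.09/1.472 = 8.89266 h.
Solving the cascade with C₁(0)=C₂(0)=0 gives C₂(t) = C_in[1 − (τ₁ e^(−t/τ₁) − τ₂ e^(−t/τ₂))/(τ₁ − τ₂)].
At t = 97.30: e^(−t/τ₁) = 0.0725020, e^(−t/τ₂) = 1.77060e-05.
C₂ = 0.5103·[1 − (37.0788·0.0725020 − 8.89266·1.77060e-05)/(28.1861)] = 0.5103·0.904629 = 0.461632 mol/L.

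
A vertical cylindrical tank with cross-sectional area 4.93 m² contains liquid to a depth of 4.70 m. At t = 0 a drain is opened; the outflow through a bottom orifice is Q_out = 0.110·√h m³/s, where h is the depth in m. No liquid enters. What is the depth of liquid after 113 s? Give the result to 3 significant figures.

With no inflow, A dh/dt = −0.110 √h.
This is separable: 2 d(√h)/dt = −0.110/A, so √h = √h₀ − (0.110/(2A)) t.
√h = √4.70 − 0.110·113/(2·4.93) = 2.1679 − 1.2606 = 0.90730.
h = 0.90730² = 0.82319 m.

0.823 m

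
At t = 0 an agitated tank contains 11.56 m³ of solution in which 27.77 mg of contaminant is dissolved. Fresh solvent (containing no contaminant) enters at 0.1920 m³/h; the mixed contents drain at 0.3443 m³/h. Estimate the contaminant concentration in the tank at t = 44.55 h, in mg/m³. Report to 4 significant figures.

0.7880 mg/m³

Total volume: dV/dt = Q_in − Q_out = -0.152300 m³/h, so V(t) = 11.56 − 0.152300 t and V(44.55) = 4.77504 m³.
Species balance (pure solvent in): dm/dt = −Q_out · m/V(t).
Separate: dm/m = −Q_out dt/V(t) ⇒ ln(m/m₀) = −(Q_out/(Q_in−Q_out)) ln(V/V₀).
m = m₀ (V₀/V)^(Q_out/(Q_in−Q_out)) = 27.77 × (11.56/4.77504)^(-2.26067) = 3.76289 mg.
C = m/V = 3.76289/4.77504 = 0.788033 mg/m³.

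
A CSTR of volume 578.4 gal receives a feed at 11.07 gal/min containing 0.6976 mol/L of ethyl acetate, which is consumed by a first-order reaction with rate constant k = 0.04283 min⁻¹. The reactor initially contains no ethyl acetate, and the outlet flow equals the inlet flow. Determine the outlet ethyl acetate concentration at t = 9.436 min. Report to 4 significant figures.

0.09539 mol/L

Species balance: V dC/dt = Q C_in − Q C − k V C.
This is linear with rate a = Q/V + k = 0.0619690 min⁻¹.
C_ss = Q C_in/(Q + kV) = 0.215452 mol/L; C(t) = C_ss + (C₀ − C_ss) e^(−a t).
C(9.436) = 0.215452 + (-0.215452)·e^(−0.0619690·9.436) = 0.215452 + (-0.215452)·0.557251 = 0.0953913 mol/L.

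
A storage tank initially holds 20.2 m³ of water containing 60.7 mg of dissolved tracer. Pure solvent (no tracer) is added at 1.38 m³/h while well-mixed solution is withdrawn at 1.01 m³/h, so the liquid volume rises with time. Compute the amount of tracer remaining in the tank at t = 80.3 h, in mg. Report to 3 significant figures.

5.14 mg

Total volume: dV/dt = Q_in − Q_out = 0.37000 m³/h, so V(t) = 20.2 + 0.37000 t and V(80.3) = 49.911 m³.
Species balance (pure solvent in): dm/dt = −Q_out · m/V(t).
dm/m = −Q_out dt/(V₀ + 0.37000 t); integrating gives ln(m/m₀) = −(Q_out/(Q_in−Q_out)) ln(V/V₀).
m = m₀ (V₀/V)^(Q_out/(Q_in−Q_out)) = 60.7 × (20.2/49.911)^(2.7297) = 5.1384 mg.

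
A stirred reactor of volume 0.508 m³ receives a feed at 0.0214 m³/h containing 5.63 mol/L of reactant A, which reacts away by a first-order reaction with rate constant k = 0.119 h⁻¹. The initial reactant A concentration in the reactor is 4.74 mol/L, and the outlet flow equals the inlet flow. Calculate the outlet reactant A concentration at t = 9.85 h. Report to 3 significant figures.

2.14 mol/L

V dC/dt = Q(C_in − C) − k V C.
dC/dt = (Q/V) C_in − (Q/V + k) C; effective rate a = Q/V + k = 0.042126 + 0.119 = 0.16113 h⁻¹.
C_ss = Q C_in/(Q + kV) = 1.4719 mol/L; C(t) = C_ss + (C₀ − C_ss) e^(−a t).
C(9.85) = 1.4719 + (3.2681)·e^(−0.16113·9.85) = 1.4719 + (3.2681)·0.20452 = 2.1403 mol/L.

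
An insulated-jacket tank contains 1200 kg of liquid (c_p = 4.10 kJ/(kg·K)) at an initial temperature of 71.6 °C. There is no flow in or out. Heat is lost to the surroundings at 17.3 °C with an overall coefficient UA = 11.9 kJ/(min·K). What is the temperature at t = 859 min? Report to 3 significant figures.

24.1 °C

Lumped-capacitance energy balance: M c_p dT/dt = UA(T_amb − T).
dT/dt = (T_ss − T)/τ with T_ss = T_amb = 17.300 °C, τ = M c_p/UA = 1200·4.10/11.9 = 413.45 min.
This is linear first-order; T(t) = T_ss + (T₀ − T_ss) e^(−t/τ).
T(859) = 17.300 + (54.300)·0.12522 = 24.100 °C.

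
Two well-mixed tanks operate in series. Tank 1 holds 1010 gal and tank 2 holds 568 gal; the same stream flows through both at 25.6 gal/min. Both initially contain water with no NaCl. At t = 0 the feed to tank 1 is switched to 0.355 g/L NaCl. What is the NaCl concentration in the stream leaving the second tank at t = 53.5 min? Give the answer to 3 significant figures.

0.187 g/L

Species balance on tank i: dCᵢ/dt = (Cᵢ₋₁ − Cᵢ)/τᵢ with τᵢ = Vᵢ/Q.
τ₁ = 1010/25.6 = 39.453 min; τ₂ = 568/25.6 = 22.188 min.
Tank 1: C₁ = C_in(1 − e^(−t/τ₁)). Tank 2 (τ₁ ≠ τ₂): C₂ = C_in[1 − (τ₁ e^(−t/τ₁) − τ₂ e^(−t/τ₂))/(τ₁ − τ₂)].
At t = 53.5: e^(−t/τ₁) = 0.25768, e^(−t/τ₂) = 0.089702.
C₂ = 0.355·[1 − (39.453·0.25768 − 22.188·0.089702)/(17.266)] = 0.355·0.52646 = 0.18689 g/L.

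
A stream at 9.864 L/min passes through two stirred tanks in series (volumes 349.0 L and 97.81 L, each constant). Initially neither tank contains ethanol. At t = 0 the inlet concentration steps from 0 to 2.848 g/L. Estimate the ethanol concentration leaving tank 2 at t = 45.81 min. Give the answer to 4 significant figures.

Time constants: τᵢ = Vᵢ/Q for each well-mixed tank.
τ₁ = 349.0/9.864 = 35.3812 min; τ₂ = 97.81/9.864 = 9.91586 min.
Solving the cascade with C₁(0)=C₂(0)=0 gives C₂(t) = C_in[1 − (τ₁ e^(−t/τ₁) − τ₂ e^(−t/τ₂))/(τ₁ − τ₂)].
At t = 45.81: e^(−t/τ₁) = 0.273965, e^(−t/τ₂) = 0.00985404.
C₂ = 2.848·[1 − (35.3812·0.273965 − 9.91586·0.00985404)/(25.4653)] = 2.848·0.623194 = 1.77486 g/L.

1.775 g/L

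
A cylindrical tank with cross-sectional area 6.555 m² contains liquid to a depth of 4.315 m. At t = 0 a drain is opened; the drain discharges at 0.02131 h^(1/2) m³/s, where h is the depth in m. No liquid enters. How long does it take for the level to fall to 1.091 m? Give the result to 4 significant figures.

Mass balance (ρ constant): A dh/dt = −0.02131 √h.
∫ h^(−1/2) dh = −(0.02131/A) ∫ dt, giving 2√h = 2√h₀ − (0.02131/A) t.
t = 2A(√h₀ − √h)/0.02131 = 2·6.555·(√4.315 − √1.091)/0.02131
  = 13.1100 × (2.07726 − 1.04451) / 0.02131 = 635.351 s.

635.4 s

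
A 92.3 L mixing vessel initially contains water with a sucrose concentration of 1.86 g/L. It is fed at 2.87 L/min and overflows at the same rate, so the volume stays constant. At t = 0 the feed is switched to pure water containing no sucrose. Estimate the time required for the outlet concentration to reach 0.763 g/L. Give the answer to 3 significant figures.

28.7 min

Mass balance on the solute (V constant): V dC/dt = Q(C_in − C), so τ = V/Q = 32.160 min.
C(t) = C_in + (C₀ − C_in) e^(−t/τ). Set C = 0.763 and solve for t:
e^(−t/τ) = (C − C_in)/(C₀ − C_in) = (0.763 − 0)/(1.86 − 0) = 0.41022
t = −τ ln(…) = 32.160 × 0.89107 = 28.657 min.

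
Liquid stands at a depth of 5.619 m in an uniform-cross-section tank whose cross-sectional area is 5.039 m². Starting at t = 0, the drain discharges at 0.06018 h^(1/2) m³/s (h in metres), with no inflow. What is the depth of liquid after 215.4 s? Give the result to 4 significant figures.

Unsteady balance on liquid volume: A dh/dt = −0.06018 √h.
∫ h^(−1/2) dh = −(0.06018/A) ∫ dt, giving 2√h = 2√h₀ − (0.06018/A) t.
√h = √5.619 − 0.06018·215.4/(2·5.039) = 2.37044 − 1.28624 = 1.08420.
h = 1.08420² = 1.17549 m.

1.175 m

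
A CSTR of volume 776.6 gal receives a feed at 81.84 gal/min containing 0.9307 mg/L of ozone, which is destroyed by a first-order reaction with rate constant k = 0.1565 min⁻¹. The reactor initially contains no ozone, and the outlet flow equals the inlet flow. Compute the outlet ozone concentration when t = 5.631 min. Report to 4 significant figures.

V dC/dt = Q(C_in − C) − k V C.
dC/dt = (Q/V) C_in − (Q/V + k) C; effective rate a = Q/V + k = 0.105382 + 0.1565 = 0.261882 min⁻¹.
C_ss = Q C_in/(Q + kV) = 0.374517 mg/L; C(t) = C_ss + (C₀ − C_ss) e^(−a t).
C(5.631) = 0.374517 + (-0.374517)·e^(−0.261882·5.631) = 0.374517 + (-0.374517)·0.228857 = 0.288806 mg/L.

0.2888 mg/L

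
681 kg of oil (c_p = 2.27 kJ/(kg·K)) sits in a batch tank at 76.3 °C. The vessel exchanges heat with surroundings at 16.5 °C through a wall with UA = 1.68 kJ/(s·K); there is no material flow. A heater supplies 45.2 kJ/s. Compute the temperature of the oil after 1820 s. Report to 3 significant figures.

48.0 °C

First-law balance (no shaft work): M c_p dT/dt = −UA(T − T_amb) + Q̇.
dT/dt = (T_ss − T)/τ with T_ss = T_amb + Q̇/UA = 16.5 + 45.2/1.68 = 43.405 °C, τ = M c_p/UA = 681·2.27/1.68 = 920.16 s.
Solution: T(t) = T_ss + (T₀ − T_ss) e^(−t/τ).
T(1820) = 43.405 + (32.895)·0.13836 = 47.956 °C.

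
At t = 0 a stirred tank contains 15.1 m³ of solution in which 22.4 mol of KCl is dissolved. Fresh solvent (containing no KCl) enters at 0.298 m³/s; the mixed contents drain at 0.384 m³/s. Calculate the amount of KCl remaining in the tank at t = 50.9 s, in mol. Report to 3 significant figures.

4.86 mol

Let m(t) be the amount of KCl. Volume: V(t) = V₀ + (Q_in − Q_out) t = 15.1 − 0.086000 t; V(50.9) = 10.723 m³.
Solute balance: dm/dt = 0 − Q_out C = −Q_out m/V(t).
dm/m = −Q_out dt/(V₀ − 0.086000 t); integrating gives ln(m/m₀) = −(Q_out/(Q_in−Q_out)) ln(V/V₀).
m = m₀ (V₀/V)^(Q_out/(Q_in−Q_out)) = 22.4 × (15.1/10.723)^(-4.4651) = 4.8572 mol.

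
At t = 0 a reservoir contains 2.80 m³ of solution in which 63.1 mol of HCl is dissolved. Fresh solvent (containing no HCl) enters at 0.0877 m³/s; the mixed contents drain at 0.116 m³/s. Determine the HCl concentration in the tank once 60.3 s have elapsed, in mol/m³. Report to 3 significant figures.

Let m(t) be the amount of HCl. Volume: V(t) = V₀ + (Q_in − Q_out) t = 2.80 − 0.028300 t; V(60.3) = 1.0935 m³.
No HCl enters, so dm/dt = −Q_out · (m/V).
dm/m = −Q_out dt/(V₀ − 0.028300 t); integrating gives ln(m/m₀) = −(Q_out/(Q_in−Q_out)) ln(V/V₀).
m = m₀ (V₀/V)^(Q_out/(Q_in−Q_out)) = 63.1 × (2.80/1.0935)^(-4.0989) = 1.3375 mol.
C = m/V = 1.3375/1.0935 = 1.2231 mol/m³.

1.22 mol/m³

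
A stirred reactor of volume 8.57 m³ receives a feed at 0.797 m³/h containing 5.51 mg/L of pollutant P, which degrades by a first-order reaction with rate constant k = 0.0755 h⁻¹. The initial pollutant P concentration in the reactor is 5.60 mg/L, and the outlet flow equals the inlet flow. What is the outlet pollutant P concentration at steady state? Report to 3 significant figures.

Species balance: V dC/dt = Q C_in − Q C − k V C.
At steady state: 0 = Q C_in − (Q + kV) C_ss, so C_ss = Q C_in/(Q + kV).
C_ss = 0.797·5.51/(0.797 + 0.0755·8.57) = 4.3915/1.4440 = 3.0411 mg/L.

3.04 mg/L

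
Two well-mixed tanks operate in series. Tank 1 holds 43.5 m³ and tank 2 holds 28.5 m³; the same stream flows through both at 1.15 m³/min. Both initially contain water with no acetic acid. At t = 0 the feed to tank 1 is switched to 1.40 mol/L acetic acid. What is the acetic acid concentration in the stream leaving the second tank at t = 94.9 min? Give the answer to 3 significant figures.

Each tank obeys Vᵢ dCᵢ/dt = Q(Cᵢ₋₁ − Cᵢ), so τᵢ = Vᵢ/Q.
τ₁ = 43.5/1.15 = 37.826 min; τ₂ = 28.5/1.15 = 24.783 min.
Solving the cascade with C₁(0)=C₂(0)=0 gives C₂(t) = C_in[1 − (τ₁ e^(−t/τ₁) − τ₂ e^(−t/τ₂))/(τ₁ − τ₂)].
At t = 94.9: e^(−t/τ₁) = 0.081362, e^(−t/τ₂) = 0.021725.
C₂ = 1.40·[1 − (37.826·0.081362 − 24.783·0.021725)/(13.043)] = 1.40·0.80533 = 1.1275 mol/L.

1.13 mol/L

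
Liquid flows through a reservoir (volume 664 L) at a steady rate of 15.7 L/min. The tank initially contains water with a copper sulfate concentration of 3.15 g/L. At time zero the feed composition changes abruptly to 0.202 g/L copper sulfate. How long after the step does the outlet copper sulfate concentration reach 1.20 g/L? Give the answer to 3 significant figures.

Species balance: V dC/dt = Q(C_in − C) ⇒ τ = V/Q = 42.293 min.
C(t) = C_in + (C₀ − C_in) e^(−t/τ). Set C = 1.20 and solve for t:
e^(−t/τ) = (C − C_in)/(C₀ − C_in) = (1.20 − 0.202)/(3.15 − 0.202) = 0.33853
t = −τ ln(…) = 42.293 × 1.0831 = 45.809 min.

45.8 min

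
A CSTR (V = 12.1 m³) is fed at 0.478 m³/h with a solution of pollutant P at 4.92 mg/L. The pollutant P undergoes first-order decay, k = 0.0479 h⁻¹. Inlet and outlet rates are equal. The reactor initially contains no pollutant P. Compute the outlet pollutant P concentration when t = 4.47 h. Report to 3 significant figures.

0.719 mg/L

Accumulation = in − out − consumed: V dC/dt = Q C_in − Q C − k V C.
dC/dt = (Q/V) C_in − (Q/V + k) C; effective rate a = Q/V + k = 0.039504 + 0.0479 = 0.087404 h⁻¹.
C_ss = Q C_in/(Q + kV) = 2.2237 mg/L; C(t) = C_ss + (C₀ − C_ss) e^(−a t).
C(4.47) = 2.2237 + (-2.2237)·e^(−0.087404·4.47) = 2.2237 + (-2.2237)·0.67659 = 0.71918 mg/L.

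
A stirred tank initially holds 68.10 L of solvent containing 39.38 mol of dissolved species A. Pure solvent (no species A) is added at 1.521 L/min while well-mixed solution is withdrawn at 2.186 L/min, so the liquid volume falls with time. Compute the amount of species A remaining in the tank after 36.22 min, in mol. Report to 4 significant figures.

Total volume: dV/dt = Q_in − Q_out = -0.665000 L/min, so V(t) = 68.10 − 0.665000 t and V(36.22) = 44.0137 L.
No species A enters, so dm/dt = −Q_out · (m/V).
Separate: dm/m = −Q_out dt/V(t) ⇒ ln(m/m₀) = −(Q_out/(Q_in−Q_out)) ln(V/V₀).
m = m₀ (V₀/V)^(Q_out/(Q_in−Q_out)) = 39.38 × (68.10/44.0137)^(-3.28722) = 9.37893 mol.

9.379 mol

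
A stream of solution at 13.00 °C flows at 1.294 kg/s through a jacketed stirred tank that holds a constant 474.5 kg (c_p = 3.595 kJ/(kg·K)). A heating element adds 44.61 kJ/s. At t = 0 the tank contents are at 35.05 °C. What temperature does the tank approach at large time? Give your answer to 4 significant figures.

Energy balance: M c_p dT/dt = ṁ c_p (T_in − T) + 44.61.
At steady state dT/dt = 0 ⇒ T_ss = T_in + Q̇/(ṁ c_p) = 13.00 + 44.61/(1.294·3.595) = 22.5896 °C.

22.59 °C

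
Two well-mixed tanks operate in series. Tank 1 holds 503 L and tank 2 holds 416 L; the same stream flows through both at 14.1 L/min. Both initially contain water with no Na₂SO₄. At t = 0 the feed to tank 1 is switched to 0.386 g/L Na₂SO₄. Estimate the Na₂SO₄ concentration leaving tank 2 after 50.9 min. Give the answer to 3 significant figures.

0.179 g/L

Species balance on tank i: dCᵢ/dt = (Cᵢ₋₁ − Cᵢ)/τᵢ with τᵢ = Vᵢ/Q.
τ₁ = 503/14.1 = 35.674 min; τ₂ = 416/14.1 = 29.504 min.
Tank 1: C₁ = C_in(1 − e^(−t/τ₁)). Tank 2 (τ₁ ≠ τ₂): C₂ = C_in[1 − (τ₁ e^(−t/τ₁) − τ₂ e^(−t/τ₂))/(τ₁ − τ₂)].
At t = 50.9: e^(−t/τ₁) = 0.24007, e^(−t/τ₂) = 0.17813.
C₂ = 0.386·[1 − (35.674·0.24007 − 29.504·0.17813)/(6.1702)] = 0.386·0.46377 = 0.17902 g/L.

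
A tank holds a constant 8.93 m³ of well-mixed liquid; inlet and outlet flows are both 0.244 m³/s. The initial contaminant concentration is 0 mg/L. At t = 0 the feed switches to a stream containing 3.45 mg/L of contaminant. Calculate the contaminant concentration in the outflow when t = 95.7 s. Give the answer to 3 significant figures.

3.20 mg/L

Species balance on the tank: V dC/dt = Q(C_in − C).
So dC/dt = (C_in − C)/τ with τ = V/Q = 8.93/0.244 = 36.598 s.
Integrating: C(t) = C_in + (C₀ − C_in) e^(−t/τ).
C(95.7) = 3.45 + (0 − 3.45)·e^(−95.7/36.598) = 3.45 + (-3.4500)·0.073177 = 3.1975 mg/L.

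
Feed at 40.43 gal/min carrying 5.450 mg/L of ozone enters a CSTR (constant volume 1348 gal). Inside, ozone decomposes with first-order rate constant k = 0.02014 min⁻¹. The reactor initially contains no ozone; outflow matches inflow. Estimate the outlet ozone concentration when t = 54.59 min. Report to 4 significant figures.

Accumulation = in − out − consumed: V dC/dt = Q C_in − Q C − k V C.
This is linear with rate a = Q/V + k = 0.0501326 min⁻¹.
C_ss = Q C_in/(Q + kV) = 3.26055 mg/L; C(t) = C_ss + (C₀ − C_ss) e^(−a t).
C(54.59) = 3.26055 + (-3.26055)·e^(−0.0501326·54.59) = 3.26055 + (-3.26055)·0.0647813 = 3.04932 mg/L.

3.049 mg/L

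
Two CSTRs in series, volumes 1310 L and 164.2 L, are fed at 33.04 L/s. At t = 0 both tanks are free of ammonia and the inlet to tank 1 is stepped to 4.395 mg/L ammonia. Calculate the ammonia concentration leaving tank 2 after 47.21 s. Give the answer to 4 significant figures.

2.867 mg/L

Each tank obeys Vᵢ dCᵢ/dt = Q(Cᵢ₋₁ − Cᵢ), so τᵢ = Vᵢ/Q.
τ₁ = 1310/33.04 = 39.6489 s; τ₂ = 164.2/33.04 = 4.96973 s.
Solving the cascade with C₁(0)=C₂(0)=0 gives C₂(t) = C_in[1 − (τ₁ e^(−t/τ₁) − τ₂ e^(−t/τ₂))/(τ₁ − τ₂)].
At t = 47.21: e^(−t/τ₁) = 0.304008, e^(−t/τ₂) = 7.48890e-05.
C₂ = 4.395·[1 − (39.6489·0.304008 − 4.96973·7.48890e-05)/(34.6792)] = 4.395·0.652436 = 2.86746 mg/L.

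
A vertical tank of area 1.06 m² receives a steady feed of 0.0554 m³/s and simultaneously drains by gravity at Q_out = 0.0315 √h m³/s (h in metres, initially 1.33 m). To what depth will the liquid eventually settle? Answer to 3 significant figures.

A dh/dt = Q_in − 0.0315 √h. Steady state requires inflow = outflow:
Q_in = 0.0315 √h_ss ⇒ √h_ss = 0.0554/0.0315 = 1.7587.
h_ss = 1.7587² = 3.0931 m. (Since h₀ = 1.33 m < h_ss, the level will rise toward this value.)

3.09 m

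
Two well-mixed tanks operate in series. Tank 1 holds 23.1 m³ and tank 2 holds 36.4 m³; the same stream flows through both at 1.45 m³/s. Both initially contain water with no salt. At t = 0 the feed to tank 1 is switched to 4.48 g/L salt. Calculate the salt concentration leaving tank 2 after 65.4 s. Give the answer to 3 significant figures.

3.70 g/L

Species balance on tank i: dCᵢ/dt = (Cᵢ₋₁ − Cᵢ)/τᵢ with τᵢ = Vᵢ/Q.
τ₁ = 23.1/1.45 = 15.931 s; τ₂ = 36.4/1.45 = 25.103 s.
Tank 1: C₁ = C_in(1 − e^(−t/τ₁)). Tank 2 (τ₁ ≠ τ₂): C₂ = C_in[1 − (τ₁ e^(−t/τ₁) − τ₂ e^(−t/τ₂))/(τ₁ − τ₂)].
At t = 65.4: e^(−t/τ₁) = 0.016487, e^(−t/τ₂) = 0.073887.
C₂ = 4.48·[1 − (15.931·0.016487 − 25.103·0.073887)/(-9.1724)] = 4.48·0.82642 = 3.7024 g/L.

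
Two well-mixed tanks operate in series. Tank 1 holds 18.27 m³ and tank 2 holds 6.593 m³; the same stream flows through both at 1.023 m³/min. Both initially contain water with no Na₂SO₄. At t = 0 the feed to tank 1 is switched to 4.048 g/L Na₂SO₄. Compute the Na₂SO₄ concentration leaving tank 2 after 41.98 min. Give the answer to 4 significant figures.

3.448 g/L

Time constants: τᵢ = Vᵢ/Q for each well-mixed tank.
τ₁ = 18.27/1.023 = 17.8592 min; τ₂ = 6.593/1.023 = 6.44477 min.
Tank 1: C₁ = C_in(1 − e^(−t/τ₁)). Tank 2 (τ₁ ≠ τ₂): C₂ = C_in[1 − (τ₁ e^(−t/τ₁) − τ₂ e^(−t/τ₂))/(τ₁ − τ₂)].
At t = 41.98: e^(−t/τ₁) = 0.0953116, e^(−t/τ₂) = 0.00148282.
C₂ = 4.048·[1 − (17.8592·0.0953116 − 6.44477·0.00148282)/(11.4145)] = 4.048·0.851711 = 3.44773 g/L.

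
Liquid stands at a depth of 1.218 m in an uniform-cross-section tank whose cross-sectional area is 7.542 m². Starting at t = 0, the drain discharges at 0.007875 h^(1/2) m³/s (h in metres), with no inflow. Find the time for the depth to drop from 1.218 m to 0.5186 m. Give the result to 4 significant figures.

With no inflow, A dh/dt = −0.007875 √h.
∫ h^(−1/2) dh = −(0.007875/A) ∫ dt, giving 2√h = 2√h₀ − (0.007875/A) t.
t = 2A(√h₀ − √h)/0.007875 = 2·7.542·(√1.218 − √0.5186)/0.007875
  = 15.0840 × (1.10363 − 0.720139) / 0.007875 = 734.551 s.

734.6 s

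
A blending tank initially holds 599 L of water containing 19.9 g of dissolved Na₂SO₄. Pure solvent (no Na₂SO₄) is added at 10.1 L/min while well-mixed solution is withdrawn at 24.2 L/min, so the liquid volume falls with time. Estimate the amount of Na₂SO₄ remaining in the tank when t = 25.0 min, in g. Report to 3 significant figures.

Let m(t) be the amount of Na₂SO₄. Volume: V(t) = V₀ + (Q_in − Q_out) t = 599 − 14.100 t; V(25.0) = 246.50 L.
No Na₂SO₄ enters, so dm/dt = −Q_out · (m/V).
dm/m = −Q_out dt/(V₀ − 14.100 t); integrating gives ln(m/m₀) = −(Q_out/(Q_in−Q_out)) ln(V/V₀).
m = m₀ (V₀/V)^(Q_out/(Q_in−Q_out)) = 19.9 × (599/246.50)^(-1.7163) = 4.3354 g.

4.34 g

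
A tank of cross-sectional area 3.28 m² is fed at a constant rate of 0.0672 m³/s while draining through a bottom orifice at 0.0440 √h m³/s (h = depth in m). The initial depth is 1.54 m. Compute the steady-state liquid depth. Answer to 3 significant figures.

Unsteady balance on liquid volume: A dh/dt = Q_in − 0.0440 √h. At steady state dh/dt = 0:
Q_in = 0.0440 √h_ss ⇒ √h_ss = 0.0672/0.0440 = 1.5273.
h_ss = 1.5273² = 2.3326 m. (Since h₀ = 1.54 m < h_ss, the level will rise toward this value.)

2.33 m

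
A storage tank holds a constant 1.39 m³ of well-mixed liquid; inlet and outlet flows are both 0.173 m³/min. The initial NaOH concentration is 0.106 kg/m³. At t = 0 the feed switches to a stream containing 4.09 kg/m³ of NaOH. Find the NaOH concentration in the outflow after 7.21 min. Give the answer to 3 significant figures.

2.47 kg/m³

Transient balance on the dissolved component: V dC/dt = Q(C_in − C).
Rewrite as dC/dt + C/τ = C_in/τ, τ = V/Q = 8.0347 min.
This is linear first-order; C(t) = C_in + (C₀ − C_in) e^(−t/τ).
C(7.21) = 4.09 + (0.106 − 4.09)·e^(−7.21/8.0347) = 4.09 + (-3.9840)·0.40764 = 2.4659 kg/m³.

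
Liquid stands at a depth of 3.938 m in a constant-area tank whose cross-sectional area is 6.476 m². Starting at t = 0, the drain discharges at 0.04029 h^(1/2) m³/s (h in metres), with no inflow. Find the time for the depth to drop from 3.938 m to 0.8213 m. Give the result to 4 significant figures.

A dh/dt = −Q_out = −0.04029 √h.
This is separable: 2 d(√h)/dt = −0.04029/A, so √h = √h₀ − (0.04029/(2A)) t.
t = 2A(√h₀ − √h)/0.04029 = 2·6.476·(√3.938 − √0.8213)/0.04029
  = 12.9520 × (1.98444 − 0.906256) / 0.04029 = 346.603 s.

346.6 s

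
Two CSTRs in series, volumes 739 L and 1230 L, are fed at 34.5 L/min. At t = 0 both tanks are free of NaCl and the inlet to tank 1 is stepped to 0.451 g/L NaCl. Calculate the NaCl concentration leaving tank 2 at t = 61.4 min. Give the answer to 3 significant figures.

Time constants: τᵢ = Vᵢ/Q for each well-mixed tank.
τ₁ = 739/34.5 = 21.420 min; τ₂ = 1230/34.5 = 35.652 min.
Tank 1: C₁ = C_in(1 − e^(−t/τ₁)). Tank 2 (τ₁ ≠ τ₂): C₂ = C_in[1 − (τ₁ e^(−t/τ₁) − τ₂ e^(−t/τ₂))/(τ₁ − τ₂)].
At t = 61.4: e^(−t/τ₁) = 0.056901, e^(−t/τ₂) = 0.17867.
C₂ = 0.451·[1 − (21.420·0.056901 − 35.652·0.17867)/(-14.232)] = 0.451·0.63805 = 0.28776 g/L.

0.288 g/L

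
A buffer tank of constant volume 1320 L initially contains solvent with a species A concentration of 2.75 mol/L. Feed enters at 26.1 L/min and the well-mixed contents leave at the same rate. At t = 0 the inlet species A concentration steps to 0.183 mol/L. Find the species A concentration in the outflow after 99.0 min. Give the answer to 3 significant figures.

0.545 mol/L

Transient balance on the dissolved component: V dC/dt = Q(C_in − C).
So dC/dt = (C_in − C)/τ with τ = V/Q = 1320/26.1 = 50.575 min.
C approaches C_in exponentially: C(t) = C_in + (C₀ − C_in) e^(−t/τ).
C(99.0) = 0.183 + (2.75 − 0.183)·e^(−99.0/50.575) = 0.183 + (2.5670)·0.14121 = 0.54549 mol/L.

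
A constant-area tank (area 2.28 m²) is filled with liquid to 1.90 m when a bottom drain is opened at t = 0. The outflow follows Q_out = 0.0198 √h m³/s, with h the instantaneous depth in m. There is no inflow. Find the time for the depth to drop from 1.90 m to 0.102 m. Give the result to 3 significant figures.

244 s

A dh/dt = −Q_out = −0.0198 √h.
∫ h^(−1/2) dh = −(0.0198/A) ∫ dt, giving 2√h = 2√h₀ − (0.0198/A) t.
t = 2A(√h₀ − √h)/0.0198 = 2·2.28·(√1.90 − √0.102)/0.0198
  = 4.5600 × (1.3784 − 0.31937) / 0.0198 = 243.90 s.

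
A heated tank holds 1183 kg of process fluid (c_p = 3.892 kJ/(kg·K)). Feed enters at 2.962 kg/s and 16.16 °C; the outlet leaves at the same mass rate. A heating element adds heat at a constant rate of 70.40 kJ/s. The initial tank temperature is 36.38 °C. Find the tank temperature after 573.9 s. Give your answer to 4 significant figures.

25.62 °C

Energy balance: M c_p dT/dt = ṁ c_p (T_in − T) + 70.40.
τ = M/ṁ = 399.392 s; T_ss = T_in + Q̇/(ṁ c_p) = 16.16 + 70.40/(2.962·3.892) = 22.2668 °C.
This is linear first-order; T(t) = T_ss + (T₀ − T_ss) e^(−t/τ).
T(573.9) = 22.2668 + (14.1132)·e^(−573.9/399.392) = 22.2668 + (14.1132)·0.237656 = 25.6209 °C.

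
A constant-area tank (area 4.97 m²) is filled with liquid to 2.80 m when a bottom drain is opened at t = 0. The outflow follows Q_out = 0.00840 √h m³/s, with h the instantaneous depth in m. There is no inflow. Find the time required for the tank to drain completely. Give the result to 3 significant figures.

1980 s

A dh/dt = −Q_out = −0.00840 √h.
∫ h^(−1/2) dh = −(0.00840/A) ∫ dt, giving 2√h = 2√h₀ − (0.00840/A) t.
Set h = 0: 2√h₀ = (0.00840/A) t_empty ⇒ t_empty = 2A√h₀/0.00840.
t_empty = 2·4.97·√2.80/0.00840 = 9.9400·1.6733/0.00840 = 1980.1 s.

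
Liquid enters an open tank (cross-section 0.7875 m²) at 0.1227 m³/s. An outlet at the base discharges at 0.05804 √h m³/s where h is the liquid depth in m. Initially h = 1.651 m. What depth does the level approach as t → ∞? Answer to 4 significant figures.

4.469 m

A dh/dt = Q_in − 0.05804 √h. Steady state requires inflow = outflow:
Q_in = 0.05804 √h_ss ⇒ √h_ss = 0.1227/0.05804 = 2.11406.
h_ss = 2.11406² = 4.46925 m. (Since h₀ = 1.651 m < h_ss, the level will rise toward this value.)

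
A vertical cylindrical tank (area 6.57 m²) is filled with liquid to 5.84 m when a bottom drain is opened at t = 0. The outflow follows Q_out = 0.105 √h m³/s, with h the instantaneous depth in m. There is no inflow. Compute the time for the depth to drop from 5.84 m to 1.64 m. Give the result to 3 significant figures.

With no inflow, A dh/dt = −0.105 √h.
∫ h^(−1/2) dh = −(0.105/A) ∫ dt, giving 2√h = 2√h₀ − (0.105/A) t.
t = 2A(√h₀ − √h)/0.105 = 2·6.57·(√5.84 − √1.64)/0.105
  = 13.140 × (2.4166 − 1.2806) / 0.105 = 142.16 s.

142 s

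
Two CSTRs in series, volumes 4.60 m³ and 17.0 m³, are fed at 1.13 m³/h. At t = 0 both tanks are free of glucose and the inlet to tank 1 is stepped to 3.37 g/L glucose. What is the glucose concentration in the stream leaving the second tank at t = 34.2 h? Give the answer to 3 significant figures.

2.89 g/L

Time constants: τᵢ = Vᵢ/Q for each well-mixed tank.
τ₁ = 4.60/1.13 = 4.0708 h; τ₂ = 17.0/1.13 = 15.044 h.
Solving the cascade with C₁(0)=C₂(0)=0 gives C₂(t) = C_in[1 − (τ₁ e^(−t/τ₁) − τ₂ e^(−t/τ₂))/(τ₁ − τ₂)].
At t = 34.2: e^(−t/τ₁) = 0.00022457, e^(−t/τ₂) = 0.10297.
C₂ = 3.37·[1 − (4.0708·0.00022457 − 15.044·0.10297)/(-10.973)] = 3.37·0.85891 = 2.8945 g/L.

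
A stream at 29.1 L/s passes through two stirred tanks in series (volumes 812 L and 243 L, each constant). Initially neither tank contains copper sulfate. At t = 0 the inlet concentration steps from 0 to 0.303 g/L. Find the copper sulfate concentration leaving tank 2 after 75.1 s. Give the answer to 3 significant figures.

0.274 g/L

Time constants: τᵢ = Vᵢ/Q for each well-mixed tank.
τ₁ = 812/29.1 = 27.904 s; τ₂ = 243/29.1 = 8.3505 s.
Solving the cascade with C₁(0)=C₂(0)=0 gives C₂(t) = C_in[1 − (τ₁ e^(−t/τ₁) − τ₂ e^(−t/τ₂))/(τ₁ − τ₂)].
At t = 75.1: e^(−t/τ₁) = 0.067787, e^(−t/τ₂) = 0.00012422.
C₂ = 0.303·[1 − (27.904·0.067787 − 8.3505·0.00012422)/(19.553)] = 0.303·0.90332 = 0.27371 g/L.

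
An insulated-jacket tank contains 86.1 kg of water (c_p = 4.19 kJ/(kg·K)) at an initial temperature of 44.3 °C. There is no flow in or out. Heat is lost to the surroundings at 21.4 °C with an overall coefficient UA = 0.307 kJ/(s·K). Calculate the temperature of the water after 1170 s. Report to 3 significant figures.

Lumped-capacitance energy balance: M c_p dT/dt = UA(T_amb − T).
dT/dt = (T_ss − T)/τ with T_ss = T_amb = 21.400 °C, τ = M c_p/UA = 86.1·4.19/0.307 = 1175.1 s.
Solution: T(t) = T_ss + (T₀ − T_ss) e^(−t/τ).
T(1170) = 21.400 + (22.900)·0.36948 = 29.861 °C.

29.9 °C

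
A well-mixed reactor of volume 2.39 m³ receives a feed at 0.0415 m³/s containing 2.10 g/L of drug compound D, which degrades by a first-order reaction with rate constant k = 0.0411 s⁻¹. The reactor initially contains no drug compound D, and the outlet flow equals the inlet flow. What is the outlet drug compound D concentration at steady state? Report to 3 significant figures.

0.624 g/L

Accumulation = in − out − consumed: V dC/dt = Q C_in − Q C − k V C.
Steady state (dC/dt = 0): C_ss = Q C_in/(Q + kV) = C_in/(1 + kV/Q).
C_ss = 0.0415·2.10/(0.0415 + 0.0411·2.39) = 0.087150/0.13973 = 0.62371 g/L.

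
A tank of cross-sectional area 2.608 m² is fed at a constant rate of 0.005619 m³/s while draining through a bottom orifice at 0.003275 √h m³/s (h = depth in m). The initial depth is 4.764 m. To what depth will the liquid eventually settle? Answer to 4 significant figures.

A dh/dt = Q_in − 0.003275 √h. Steady state requires inflow = outflow:
Q_in = 0.003275 √h_ss ⇒ √h_ss = 0.005619/0.003275 = 1.71573.
h_ss = 1.71573² = 2.94371 m. (Since h₀ = 4.764 m > h_ss, the level will fall toward this value.)

2.944 m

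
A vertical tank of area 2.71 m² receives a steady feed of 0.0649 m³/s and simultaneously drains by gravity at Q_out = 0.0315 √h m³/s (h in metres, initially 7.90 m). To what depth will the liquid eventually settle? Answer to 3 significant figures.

4.24 m

A dh/dt = Q_in − 0.0315 √h. Steady state requires inflow = outflow:
Q_in = 0.0315 √h_ss ⇒ √h_ss = 0.0649/0.0315 = 2.0603.
h_ss = 2.0603² = 4.2449 m. (Since h₀ = 7.90 m > h_ss, the level will fall toward this value.)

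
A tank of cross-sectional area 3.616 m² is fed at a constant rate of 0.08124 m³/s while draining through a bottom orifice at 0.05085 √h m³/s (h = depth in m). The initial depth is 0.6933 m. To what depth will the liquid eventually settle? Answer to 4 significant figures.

Level balance: A dh/dt = 0.08124 − 0.05085 √h. Setting dh/dt = 0:
Q_in = 0.05085 √h_ss ⇒ √h_ss = 0.08124/0.05085 = 1.59764.
h_ss = 1.59764² = 2.55245 m. (Since h₀ = 0.6933 m < h_ss, the level will rise toward this value.)

2.552 m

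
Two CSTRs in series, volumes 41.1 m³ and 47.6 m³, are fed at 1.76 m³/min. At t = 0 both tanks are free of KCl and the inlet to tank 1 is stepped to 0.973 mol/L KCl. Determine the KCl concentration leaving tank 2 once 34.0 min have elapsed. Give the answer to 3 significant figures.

Species balance on tank i: dCᵢ/dt = (Cᵢ₋₁ − Cᵢ)/τᵢ with τᵢ = Vᵢ/Q.
τ₁ = 41.1/1.76 = 23.352 min; τ₂ = 47.6/1.76 = 27.045 min.
Tank 1: C₁ = C_in(1 − e^(−t/τ₁)). Tank 2 (τ₁ ≠ τ₂): C₂ = C_in[1 − (τ₁ e^(−t/τ₁) − τ₂ e^(−t/τ₂))/(τ₁ − τ₂)].
At t = 34.0: e^(−t/τ₁) = 0.23318, e^(−t/τ₂) = 0.28447.
C₂ = 0.973·[1 − (23.352·0.23318 − 27.045·0.28447)/(-3.6932)] = 0.973·0.39123 = 0.38066 mol/L.

0.381 mol/L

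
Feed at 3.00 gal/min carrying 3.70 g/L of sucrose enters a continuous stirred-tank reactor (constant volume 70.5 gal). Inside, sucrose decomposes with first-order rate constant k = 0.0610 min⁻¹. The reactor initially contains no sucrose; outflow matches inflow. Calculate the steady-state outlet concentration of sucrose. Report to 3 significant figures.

1.52 g/L

V dC/dt = Q(C_in − C) − k V C.
Steady state (dC/dt = 0): C_ss = Q C_in/(Q + kV) = C_in/(1 + kV/Q).
C_ss = 3.00·3.70/(3.00 + 0.0610·70.5) = 11.100/7.3005 = 1.5204 g/L.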